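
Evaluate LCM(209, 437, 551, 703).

5157911

209 = 11 · 19; 437 = 19 · 23; 551 = 19 · 29; 703 = 19 · 37
lcm takes max exponent of each prime: 11 · 19 · 23 · 29 · 37 = 5157911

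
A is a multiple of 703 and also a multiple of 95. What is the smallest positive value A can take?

3515

gcd first: 703 = 7·95 + 38; 95 = 2·38 + 19; 38 = 2·19 + 0 → gcd = 19
lcm = 703·95/gcd = 66785/19 = 3515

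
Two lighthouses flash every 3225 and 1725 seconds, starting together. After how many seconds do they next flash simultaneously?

74175

gcd first: 3225 = 1·1725 + 1500; 1725 = 1·1500 + 225; 1500 = 6·225 + 150; 225 = 1·150 + 75; 150 = 2·75 + 0 → gcd = 75
lcm = 3225·1725/gcd = 5563125/75 = 74175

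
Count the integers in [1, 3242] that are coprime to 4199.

Prime factors of 4199: 13, 17, 19. Count integers ≤ 3242 divisible by none of them.
By inclusion–exclusion: 3242 − ⌊3242/13⌋ − ⌊3242/17⌋ − ⌊3242/19⌋ + ⌊3242/221⌋ + ⌊3242/247⌋ + ⌊3242/323⌋ − ⌊3242/4199⌋ = 2670.

2670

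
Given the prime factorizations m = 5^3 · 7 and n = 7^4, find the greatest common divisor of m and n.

min exponent per shared prime: 7 = 7

7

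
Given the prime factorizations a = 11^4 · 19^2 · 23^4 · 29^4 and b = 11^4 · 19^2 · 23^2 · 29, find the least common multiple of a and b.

max exponent per prime: 11^4 · 19^2 · 23^4 · 29^4 = 1046119453381635721

1046119453381635721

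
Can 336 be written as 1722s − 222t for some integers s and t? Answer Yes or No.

Yes

By Bézout, 1722s − 222t = 336 has integer solutions iff gcd(1722, 222) | 336.
Euclid: 1722 = 7·222 + 168; 222 = 1·168 + 54; 168 = 3·54 + 6; 54 = 9·6 + 0. gcd = 6; 336 mod 6 = 0. Yes.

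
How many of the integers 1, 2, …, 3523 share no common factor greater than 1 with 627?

Prime factors of 627: 3, 11, 19. Count integers ≤ 3523 divisible by none of them.
By inclusion–exclusion: 3523 − ⌊3523/3⌋ − ⌊3523/11⌋ − ⌊3523/19⌋ + ⌊3523/33⌋ + ⌊3523/57⌋ + ⌊3523/209⌋ − ⌊3523/627⌋ = 2022.

2022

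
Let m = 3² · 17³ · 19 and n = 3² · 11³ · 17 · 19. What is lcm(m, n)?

1118203713

max exponent per prime: 3² · 11³ · 17³ · 19 = 1118203713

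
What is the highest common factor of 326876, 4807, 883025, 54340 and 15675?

209

gcd(326876, 4807): 326876 = 68·4807 + 0 → 4807
gcd(4807, 883025): 883025 = 183·4807 + 3344; 4807 = 1·3344 + 1463; 3344 = 2·1463 + 418; 1463 = 3·418 + 209; 418 = 2·209 + 0 → 209
gcd(209, 54340): 54340 = 260·209 + 0 → 209
gcd(209, 15675): 15675 = 75·209 + 0 → 209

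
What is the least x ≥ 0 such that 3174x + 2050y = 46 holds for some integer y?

104

Euclid: 3174 = 1·2050 + 1124; 2050 = 1·1124 + 926; 1124 = 1·926 + 198; 926 = 4·198 + 134; 198 = 1·134 + 64; 134 = 2·64 + 6; 64 = 10·6 + 4; 6 = 1·4 + 2; 4 = 2·2 + 0 → gcd = 2; 46 = 2·23.
Back-substitution yields 3174·(-352) + 2050·(545) = 2, so one solution is x = -352·23 = -8096, y = 545·23 = 12535.
Solutions in x differ by 2050/2 = 1025; the one in [0, 1025) is -8096 mod 1025 = 104.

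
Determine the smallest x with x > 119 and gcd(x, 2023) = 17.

gcd(x, 2023) = 17 forces 17 | x; write x = 17s. Then gcd(17s, 17·119) = 17·gcd(s, 119), so need gcd(s, 119) = 1.
17s > 119 gives s ≥ 8. The least s ≥ 8 coprime to 119 is 8, so x = 17·8 = 136.

136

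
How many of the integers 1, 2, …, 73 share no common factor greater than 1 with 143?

62

143 = 11·13. Inclusion–exclusion on these primes:
73 − ⌊73/11⌋ − ⌊73/13⌋ + ⌊73/143⌋ = 62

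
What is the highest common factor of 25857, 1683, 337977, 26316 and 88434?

153

25857 = 3² · 13² · 17; 1683 = 3² · 11 · 17; 337977 = 3² · 17 · 47²; 26316 = 2² · 3² · 17 · 43; 88434 = 2 · 3² · 17³
gcd takes min exponent of each prime: 3² · 17 = 153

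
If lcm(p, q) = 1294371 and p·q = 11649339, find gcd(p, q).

9

gcd·lcm = product, so gcd = 11649339/1294371 = 9.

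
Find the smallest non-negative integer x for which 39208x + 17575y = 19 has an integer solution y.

8493

gcd(39208, 17575) = 1 (Euclid: 39208 = 2·17575 + 4058; 17575 = 4·4058 + 1343; 4058 = 3·1343 + 29; 1343 = 46·29 + 9; 29 = 3·9 + 2; 9 = 4·2 + 1; 2 = 2·1 + 0), and 1 | 19.
Extended Euclid: 39208·(-7878) + 17575·(17575) = 1. Scale by 19: x₀ = -149682.
General solution x = x₀ + 17575t; reducing mod 17575 gives x = 8493 (and y = -18947).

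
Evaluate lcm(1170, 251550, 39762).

555673950

1170 = 2 · 3² · 5 · 13; 251550 = 2 · 3² · 5² · 13 · 43; 39762 = 2 · 3² · 47²
lcm takes max exponent of each prime: 2 · 3² · 5² · 13 · 43 · 47² = 555673950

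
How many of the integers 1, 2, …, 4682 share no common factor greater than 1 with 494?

2047

Prime factors of 494: 2, 13, 19. Count integers ≤ 4682 divisible by none of them.
By inclusion–exclusion: 4682 − ⌊4682/2⌋ − ⌊4682/13⌋ − ⌊4682/19⌋ + ⌊4682/26⌋ + ⌊4682/38⌋ + ⌊4682/247⌋ − ⌊4682/494⌋ = 2047.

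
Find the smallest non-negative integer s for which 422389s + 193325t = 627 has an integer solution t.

568

Reduce mod 193325: 422389s ≡ 627 (mod 193325). With g = gcd(422389, 193325) = 209 dividing 627, divide through: 2021s ≡ 3 (mod 925).
Since gcd(2021, 925) = 1, s ≡ 3·(2021)⁻¹ ≡ 568 (mod 925). Smallest non-negative: 568.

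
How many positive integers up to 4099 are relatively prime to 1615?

Prime factors of 1615: 5, 17, 19. Count integers ≤ 4099 divisible by none of them.
By inclusion–exclusion: 4099 − ⌊4099/5⌋ − ⌊4099/17⌋ − ⌊4099/19⌋ + ⌊4099/85⌋ + ⌊4099/95⌋ + ⌊4099/323⌋ − ⌊4099/1615⌋ = 2925.

2925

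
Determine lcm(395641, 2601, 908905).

302665365

lcm(395641, 2601) = 395641·2601/gcd = 1029062241/289 = 3560769
lcm(3560769, 908905) = 3560769·908905/gcd = 3236400747945/10693 = 302665365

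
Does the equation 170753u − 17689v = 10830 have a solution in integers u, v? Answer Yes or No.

Yes

gcd(170753, 17689): 170753 = 9·17689 + 11552; 17689 = 1·11552 + 6137; 11552 = 1·6137 + 5415; 6137 = 1·5415 + 722; 5415 = 7·722 + 361; 722 = 2·361 + 0 → 361
361 divides 10830, so a solution exists.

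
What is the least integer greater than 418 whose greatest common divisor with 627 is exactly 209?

627 = 209·3. Any t with gcd(t, 627) = 209 is a multiple of 209, say 209s, with s coprime to 3.
Need s > 418/209, so s ≥ 3. First s ≥ 3 with gcd(s, 3) = 1 is s = 4. Thus t = 209·4 = 836.

836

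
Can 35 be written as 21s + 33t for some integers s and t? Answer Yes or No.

No

gcd(21, 33): 33 = 1·21 + 12; 21 = 1·12 + 9; 12 = 1·9 + 3; 9 = 3·3 + 0 → 3
3 does not divide 35, so a solution does not exist.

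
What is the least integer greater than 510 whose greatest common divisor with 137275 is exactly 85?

595

gcd(x, 137275) = 85 forces 85 | x; write x = 85s. Then gcd(85s, 85·1615) = 85·gcd(s, 1615), so need gcd(s, 1615) = 1.
85s > 510 gives s ≥ 7. The least s ≥ 7 coprime to 1615 is 7, so x = 85·7 = 595.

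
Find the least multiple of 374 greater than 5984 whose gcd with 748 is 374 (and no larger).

6358

gcd(t, 748) = 374 forces 374 | t; write t = 374s. Then gcd(374s, 374·2) = 374·gcd(s, 2), so need gcd(s, 2) = 1.
374s > 5984 gives s ≥ 17. The least s ≥ 17 coprime to 2 is 17, so t = 374·17 = 6358.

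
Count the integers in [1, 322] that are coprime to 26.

149

Prime factors of 26: 2, 13. Count integers ≤ 322 divisible by none of them.
By inclusion–exclusion: 322 − ⌊322/2⌋ − ⌊322/13⌋ + ⌊322/26⌋ = 149.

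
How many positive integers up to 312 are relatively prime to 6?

Prime factors of 6: 2, 3. Count integers ≤ 312 divisible by none of them.
By inclusion–exclusion: 312 − ⌊312/2⌋ − ⌊312/3⌋ + ⌊312/6⌋ = 104.

104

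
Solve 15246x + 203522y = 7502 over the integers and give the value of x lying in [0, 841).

gcd(15246, 203522) = 242 (Euclid: 203522 = 13·15246 + 5324; 15246 = 2·5324 + 4598; 5324 = 1·4598 + 726; 4598 = 6·726 + 242; 726 = 3·242 + 0), and 242 | 7502.
Extended Euclid: 15246·(267) + 203522·(-20) = 242. Scale by 31: x₀ = 8277.
General solution x = x₀ + 841t; reducing mod 841 gives x = 708 (and y = -53).

708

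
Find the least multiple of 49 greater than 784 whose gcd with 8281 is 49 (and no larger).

833

8281 = 49·169. Any t with gcd(t, 8281) = 49 is a multiple of 49, say 49s, with s coprime to 169.
Need s > 784/49, so s ≥ 17. First s ≥ 17 with gcd(s, 169) = 1 is s = 17. Thus t = 49·17 = 833.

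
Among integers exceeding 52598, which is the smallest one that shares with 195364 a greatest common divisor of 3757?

gcd(m, 195364) = 3757 forces 3757 | m; write m = 3757s. Then gcd(3757s, 3757·52) = 3757·gcd(s, 52), so need gcd(s, 52) = 1.
3757s > 52598 gives s ≥ 15. The least s ≥ 15 coprime to 52 is 15, so m = 3757·15 = 56355.

56355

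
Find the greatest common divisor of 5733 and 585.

5733 = 3² · 7² · 13
585 = 3² · 5 · 13
Common: 3² · 13 = 117

117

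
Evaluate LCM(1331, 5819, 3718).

1331 = 11³; 5819 = 11 · 23²; 3718 = 2 · 11 · 13²
lcm takes max exponent of each prime: 2 · 11³ · 13² · 23² = 237985462

237985462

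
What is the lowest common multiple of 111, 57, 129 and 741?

1178931

111 = 3 · 37; 57 = 3 · 19; 129 = 3 · 43; 741 = 3 · 13 · 19
lcm takes max exponent of each prime: 3 · 13 · 19 · 37 · 43 = 1178931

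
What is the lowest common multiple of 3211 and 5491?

927979

3211 = 13² · 19; 5491 = 17² · 19
max exponents: 13² · 17² · 19 = 927979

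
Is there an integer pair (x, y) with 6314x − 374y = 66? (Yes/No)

gcd(6314, 374): 6314 = 16·374 + 330; 374 = 1·330 + 44; 330 = 7·44 + 22; 44 = 2·22 + 0 → 22
22 divides 66, so a solution exists.

Yes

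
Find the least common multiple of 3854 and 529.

2038766

3854 = 2 · 41 · 47; 529 = 23²
max exponents: 2 · 23² · 41 · 47 = 2038766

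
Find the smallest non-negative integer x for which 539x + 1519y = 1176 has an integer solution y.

Reduce mod 1519: 539x ≡ 1176 (mod 1519). With g = gcd(539, 1519) = 49 dividing 1176, divide through: 11x ≡ 24 (mod 31).
Since gcd(11, 31) = 1, x ≡ 24·(11)⁻¹ ≡ 5 (mod 31). Smallest non-negative: 5.

5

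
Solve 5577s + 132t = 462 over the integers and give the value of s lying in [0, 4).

Reduce mod 132: 5577s ≡ 462 (mod 132). With g = gcd(5577, 132) = 33 dividing 462, divide through: 169s ≡ 14 (mod 4).
Since gcd(169, 4) = 1, s ≡ 14·(169)⁻¹ ≡ 2 (mod 4). Smallest non-negative: 2.

2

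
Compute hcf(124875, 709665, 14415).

gcd(124875, 709665): 709665 = 5·124875 + 85290; 124875 = 1·85290 + 39585; 85290 = 2·39585 + 6120; 39585 = 6·6120 + 2865; 6120 = 2·2865 + 390; 2865 = 7·390 + 135; 390 = 2·135 + 120; 135 = 1·120 + 15; 120 = 8·15 + 0 → 15
gcd(15, 14415): 14415 = 961·15 + 0 → 15

15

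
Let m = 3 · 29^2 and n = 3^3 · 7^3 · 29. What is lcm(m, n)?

7788501

max exponent per prime: 3^3 · 7^3 · 29^2 = 7788501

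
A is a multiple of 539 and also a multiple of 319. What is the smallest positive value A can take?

gcd first: 539 = 1·319 + 220; 319 = 1·220 + 99; 220 = 2·99 + 22; 99 = 4·22 + 11; 22 = 2·11 + 0 → gcd = 11
lcm = 539·319/gcd = 171941/11 = 15631

15631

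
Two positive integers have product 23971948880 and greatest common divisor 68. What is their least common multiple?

Since gcd(a,b)·lcm(a,b) = ab, lcm = 23971948880/68 = 352528660.

352528660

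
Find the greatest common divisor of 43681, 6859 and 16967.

gcd(43681, 6859): 43681 = 6·6859 + 2527; 6859 = 2·2527 + 1805; 2527 = 1·1805 + 722; 1805 = 2·722 + 361; 722 = 2·361 + 0 → 361
gcd(361, 16967): 16967 = 47·361 + 0 → 361

361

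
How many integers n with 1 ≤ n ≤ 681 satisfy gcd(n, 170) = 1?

Prime factors of 170: 2, 5, 17. Count integers ≤ 681 divisible by none of them.
By inclusion–exclusion: 681 − ⌊681/2⌋ − ⌊681/5⌋ − ⌊681/17⌋ + ⌊681/10⌋ + ⌊681/34⌋ + ⌊681/85⌋ − ⌊681/170⌋ = 257.

257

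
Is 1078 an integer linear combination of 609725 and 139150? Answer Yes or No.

By Bézout, 609725s + 139150t = 1078 has integer solutions iff gcd(609725, 139150) | 1078.
Euclid: 609725 = 4·139150 + 53125; 139150 = 2·53125 + 32900; 53125 = 1·32900 + 20225; 32900 = 1·20225 + 12675; 20225 = 1·12675 + 7550; 12675 = 1·7550 + 5125; 7550 = 1·5125 + 2425; 5125 = 2·2425 + 275; 2425 = 8·275 + 225; 275 = 1·225 + 50; 225 = 4·50 + 25; 50 = 2·25 + 0. gcd = 25; 1078 mod 25 = 3. No.

No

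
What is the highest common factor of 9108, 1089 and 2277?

99

9108 = 2² · 3² · 11 · 23; 1089 = 3² · 11²; 2277 = 3² · 11 · 23
gcd takes min exponent of each prime: 3² · 11 = 99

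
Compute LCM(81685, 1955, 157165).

3473817995

lcm(81685, 1955) = 81685·1955/gcd = 159694175/85 = 1878755
lcm(1878755, 157165) = 1878755·157165/gcd = 295274529575/85 = 3473817995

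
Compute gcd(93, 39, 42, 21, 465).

3

93 = 3 · 31; 39 = 3 · 13; 42 = 2 · 3 · 7; 21 = 3 · 7; 465 = 3 · 5 · 31
gcd takes min exponent of each prime: 3 = 3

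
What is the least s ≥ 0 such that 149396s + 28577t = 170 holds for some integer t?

891

Euclid: 149396 = 5·28577 + 6511; 28577 = 4·6511 + 2533; 6511 = 2·2533 + 1445; 2533 = 1·1445 + 1088; 1445 = 1·1088 + 357; 1088 = 3·357 + 17; 357 = 21·17 + 0 → gcd = 17; 170 = 17·10.
Back-substitution yields 149396·(-79) + 28577·(413) = 17, so one solution is s = -79·10 = -790, t = 413·10 = 4130.
Solutions in s differ by 28577/17 = 1681; the one in [0, 1681) is -790 mod 1681 = 891.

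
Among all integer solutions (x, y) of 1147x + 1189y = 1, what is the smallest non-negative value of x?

368

gcd(1147, 1189) = 1 (Euclid: 1189 = 1·1147 + 42; 1147 = 27·42 + 13; 42 = 3·13 + 3; 13 = 4·3 + 1; 3 = 3·1 + 0), and 1 | 1.
Extended Euclid: 1147·(368) + 1189·(-355) = 1. Scale by 1: x₀ = 368.
General solution x = x₀ + 1189t; reducing mod 1189 gives x = 368 (and y = -355).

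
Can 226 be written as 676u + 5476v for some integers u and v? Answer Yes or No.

gcd(676, 5476): 5476 = 8·676 + 68; 676 = 9·68 + 64; 68 = 1·64 + 4; 64 = 16·4 + 0 → 4
4 does not divide 226, so a solution does not exist.

No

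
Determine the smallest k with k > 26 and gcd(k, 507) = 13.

507 = 13·39. Any k with gcd(k, 507) = 13 is a multiple of 13, say 13s, with s coprime to 39.
Need s > 26/13, so s ≥ 3. First s ≥ 3 with gcd(s, 39) = 1 is s = 4. Thus k = 13·4 = 52.

52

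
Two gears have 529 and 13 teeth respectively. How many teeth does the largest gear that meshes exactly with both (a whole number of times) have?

529 = 23²
13 = 13
Common: 1 = 1

1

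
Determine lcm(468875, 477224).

1849243000

468875 = 5³ · 11² · 31; 477224 = 2³ · 11² · 17 · 29
max exponents: 2³ · 5³ · 11² · 17 · 29 · 31 = 1849243000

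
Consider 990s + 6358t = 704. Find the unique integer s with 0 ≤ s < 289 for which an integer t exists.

142

Euclid: 6358 = 6·990 + 418; 990 = 2·418 + 154; 418 = 2·154 + 110; 154 = 1·110 + 44; 110 = 2·44 + 22; 44 = 2·22 + 0 → gcd = 22; 704 = 22·32.
Back-substitution yields 990·(-122) + 6358·(19) = 22, so one solution is s = -122·32 = -3904, t = 19·32 = 608.
Solutions in s differ by 6358/22 = 289; the one in [0, 289) is -3904 mod 289 = 142.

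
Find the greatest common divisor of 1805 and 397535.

5

1805 = 5 · 19²
397535 = 5 · 43³
Common: 5 = 5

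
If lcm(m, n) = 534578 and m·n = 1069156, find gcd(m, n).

2

gcd·lcm = product, so gcd = 1069156/534578 = 2.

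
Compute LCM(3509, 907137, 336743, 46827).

lcm(3509, 907137) = 3509·907137/gcd = 3183143733/121 = 26306973
lcm(26306973, 336743) = 26306973·336743/gcd = 8858689008939/121 = 73212305859
lcm(73212305859, 46827) = 73212305859·46827/gcd = 3428312646459393/1089 = 3148129151937

3148129151937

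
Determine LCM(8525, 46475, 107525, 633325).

1297333962925

8525 = 5² · 11 · 31; 46475 = 5² · 11 · 13²; 107525 = 5² · 11 · 17 · 23; 633325 = 5² · 7² · 11 · 47
lcm takes max exponent of each prime: 5² · 7² · 11 · 13² · 17 · 23 · 31 · 47 = 1297333962925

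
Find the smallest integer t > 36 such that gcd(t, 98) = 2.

38

gcd(t, 98) = 2 forces 2 | t; write t = 2s. Then gcd(2s, 2·49) = 2·gcd(s, 49), so need gcd(s, 49) = 1.
2s > 36 gives s ≥ 19. The least s ≥ 19 coprime to 49 is 19, so t = 2·19 = 38.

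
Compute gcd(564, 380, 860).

4

564 = 2² · 3 · 47; 380 = 2² · 5 · 19; 860 = 2² · 5 · 43
gcd takes min exponent of each prime: 2² = 4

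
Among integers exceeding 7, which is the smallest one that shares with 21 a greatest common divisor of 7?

21 = 7·3. Any a with gcd(a, 21) = 7 is a multiple of 7, say 7s, with s coprime to 3.
Need s > 7/7, so s ≥ 2. First s ≥ 2 with gcd(s, 3) = 1 is s = 2. Thus a = 7·2 = 14.

14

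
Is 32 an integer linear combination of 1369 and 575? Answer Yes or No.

By Bézout, 1369u + 575v = 32 has integer solutions iff gcd(1369, 575) | 32.
Euclid: 1369 = 2·575 + 219; 575 = 2·219 + 137; 219 = 1·137 + 82; 137 = 1·82 + 55; 82 = 1·55 + 27; 55 = 2·27 + 1; 27 = 27·1 + 0. gcd = 1; 32 mod 1 = 0. Yes.

Yes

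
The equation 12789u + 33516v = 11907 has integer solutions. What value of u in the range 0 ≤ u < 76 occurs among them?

gcd(12789, 33516) = 441 (Euclid: 33516 = 2·12789 + 7938; 12789 = 1·7938 + 4851; 7938 = 1·4851 + 3087; 4851 = 1·3087 + 1764; 3087 = 1·1764 + 1323; 1764 = 1·1323 + 441; 1323 = 3·441 + 0), and 441 | 11907.
Extended Euclid: 12789·(21) + 33516·(-8) = 441. Scale by 27: u₀ = 567.
General solution u = u₀ + 76t; reducing mod 76 gives u = 35 (and v = -13).

35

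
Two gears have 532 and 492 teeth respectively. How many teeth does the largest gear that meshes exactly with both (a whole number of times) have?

Euclid: 532 = 1·492 + 40; 492 = 12·40 + 12; 40 = 3·12 + 4; 12 = 3·4 + 0. Last nonzero remainder: 4.

4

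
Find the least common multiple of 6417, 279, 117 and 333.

lcm(6417, 279) = 6417·279/gcd = 1790343/279 = 6417
lcm(6417, 117) = 6417·117/gcd = 750789/9 = 83421
lcm(83421, 333) = 83421·333/gcd = 27779193/9 = 3086577

3086577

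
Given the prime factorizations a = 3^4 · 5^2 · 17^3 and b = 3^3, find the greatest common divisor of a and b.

27

min exponent per shared prime: 3^3 = 27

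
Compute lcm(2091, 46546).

2091 = 3 · 17 · 41; 46546 = 2 · 17 · 37²
max exponents: 2 · 3 · 17 · 37² · 41 = 5725158

5725158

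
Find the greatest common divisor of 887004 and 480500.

Euclid: 887004 = 1·480500 + 406504; 480500 = 1·406504 + 73996; 406504 = 5·73996 + 36524; 73996 = 2·36524 + 948; 36524 = 38·948 + 500; 948 = 1·500 + 448; 500 = 1·448 + 52; 448 = 8·52 + 32; 52 = 1·32 + 20; 32 = 1·20 + 12; 20 = 1·12 + 8; 12 = 1·8 + 4; 8 = 2·4 + 0. Last nonzero remainder: 4.

4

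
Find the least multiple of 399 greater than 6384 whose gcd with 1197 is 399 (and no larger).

6783

Multiples of 399 above 6384: 399·17, 399·18, … . Need the cofactor coprime to 1197/399 = 3.
Checking s = 17, 18, … the first with gcd(s, 3) = 1 is s = 17, giving 6783.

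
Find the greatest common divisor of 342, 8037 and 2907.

171

gcd(342, 8037): 8037 = 23·342 + 171; 342 = 2·171 + 0 → 171
gcd(171, 2907): 2907 = 17·171 + 0 → 171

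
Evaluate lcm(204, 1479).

gcd first: 1479 = 7·204 + 51; 204 = 4·51 + 0 → gcd = 51
lcm = 204·1479/gcd = 301716/51 = 5916

5916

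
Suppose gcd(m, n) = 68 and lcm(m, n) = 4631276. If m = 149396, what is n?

m·n = gcd·lcm = 68·4631276 = 314926768, so n = 314926768/149396 = 2108.

2108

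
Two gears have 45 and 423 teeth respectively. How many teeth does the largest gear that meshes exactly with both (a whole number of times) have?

45 = 3² · 5
423 = 3² · 47
Common: 3² = 9

9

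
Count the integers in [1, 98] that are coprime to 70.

70 = 2·5·7. Inclusion–exclusion on these primes:
98 − ⌊98/2⌋ − ⌊98/5⌋ − ⌊98/7⌋ + ⌊98/10⌋ + ⌊98/14⌋ + ⌊98/35⌋ − ⌊98/70⌋ = 33

33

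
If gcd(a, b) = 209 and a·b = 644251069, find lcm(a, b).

3082541

Since gcd(a,b)·lcm(a,b) = ab, lcm = 644251069/209 = 3082541.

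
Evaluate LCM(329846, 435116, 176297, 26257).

lcm(329846, 435116) = 329846·435116/gcd = 143521272136/7018 = 20450452
lcm(20450452, 176297) = 20450452·176297/gcd = 3605353336244/176297 = 20450452
lcm(20450452, 26257) = 20450452·26257/gcd = 536967518164/3751 = 143153164

143153164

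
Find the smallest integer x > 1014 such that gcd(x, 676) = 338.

1690

676 = 338·2. Any x with gcd(x, 676) = 338 is a multiple of 338, say 338s, with s coprime to 2.
Need s > 1014/338, so s ≥ 4. First s ≥ 4 with gcd(s, 2) = 1 is s = 5. Thus x = 338·5 = 1690.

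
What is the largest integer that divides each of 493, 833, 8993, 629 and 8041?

493 = 17 · 29; 833 = 7² · 17; 8993 = 17 · 23²; 629 = 17 · 37; 8041 = 11 · 17 · 43
gcd takes min exponent of each prime: 17 = 17

17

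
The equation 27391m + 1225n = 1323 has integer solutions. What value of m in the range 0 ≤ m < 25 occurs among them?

3

Reduce mod 1225: 27391m ≡ 1323 (mod 1225). With g = gcd(27391, 1225) = 49 dividing 1323, divide through: 559m ≡ 27 (mod 25).
Since gcd(559, 25) = 1, m ≡ 27·(559)⁻¹ ≡ 3 (mod 25). Smallest non-negative: 3.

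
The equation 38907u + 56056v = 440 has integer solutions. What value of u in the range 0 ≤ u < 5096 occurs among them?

gcd(38907, 56056) = 11 (Euclid: 56056 = 1·38907 + 17149; 38907 = 2·17149 + 4609; 17149 = 3·4609 + 3322; 4609 = 1·3322 + 1287; 3322 = 2·1287 + 748; 1287 = 1·748 + 539; 748 = 1·539 + 209; 539 = 2·209 + 121; 209 = 1·121 + 88; 121 = 1·88 + 33; 88 = 2·33 + 22; 33 = 1·22 + 11; 22 = 2·11 + 0), and 11 | 440.
Extended Euclid: 38907·(1873) + 56056·(-1300) = 11. Scale by 40: u₀ = 74920.
General solution u = u₀ + 5096t; reducing mod 5096 gives u = 3576 (and v = -2482).

3576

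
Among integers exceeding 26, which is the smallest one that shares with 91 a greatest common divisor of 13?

39

Multiples of 13 above 26: 13·3, 13·4, … . Need the cofactor coprime to 91/13 = 7.
Checking s = 3, 4, … the first with gcd(s, 7) = 1 is s = 3, giving 39.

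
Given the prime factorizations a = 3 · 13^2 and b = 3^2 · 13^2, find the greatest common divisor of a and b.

min exponent per shared prime: 3 · 13^2 = 507

507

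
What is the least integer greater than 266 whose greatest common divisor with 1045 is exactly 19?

Multiples of 19 above 266: 19·15, 19·16, … . Need the cofactor coprime to 1045/19 = 55.
Checking s = 15, 16, … the first with gcd(s, 55) = 1 is s = 16, giving 304.

304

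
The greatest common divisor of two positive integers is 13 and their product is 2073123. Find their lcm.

159471

For any two positive integers, gcd × lcm equals their product. Hence lcm = 2073123 / 13 = 159471.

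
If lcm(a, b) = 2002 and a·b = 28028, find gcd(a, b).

gcd·lcm = product, so gcd = 28028/2002 = 14.

14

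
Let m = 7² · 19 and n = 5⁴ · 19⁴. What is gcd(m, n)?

min exponent per shared prime: 19 = 19

19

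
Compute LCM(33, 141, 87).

44979

33 = 3 · 11; 141 = 3 · 47; 87 = 3 · 29
lcm takes max exponent of each prime: 3 · 11 · 29 · 47 = 44979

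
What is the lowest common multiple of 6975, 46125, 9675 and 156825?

lcm(6975, 46125) = 6975·46125/gcd = 321721875/225 = 1429875
lcm(1429875, 9675) = 1429875·9675/gcd = 13834040625/225 = 61484625
lcm(61484625, 156825) = 61484625·156825/gcd = 9642326315625/9225 = 1045238625

1045238625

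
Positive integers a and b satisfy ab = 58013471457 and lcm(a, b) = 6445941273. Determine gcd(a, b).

From gcd × lcm = ab: gcd = 58013471457 / 6445941273 = 9.

9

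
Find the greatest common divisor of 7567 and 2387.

7

7567 = 7 · 23 · 47
2387 = 7 · 11 · 31
Common: 7 = 7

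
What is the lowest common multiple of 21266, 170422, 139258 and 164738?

12619703256482

21266 = 2 · 7³ · 31; 170422 = 2 · 7² · 37 · 47; 139258 = 2 · 7⁴ · 29; 164738 = 2 · 7² · 41²
lcm takes max exponent of each prime: 2 · 7⁴ · 29 · 31 · 37 · 41² · 47 = 12619703256482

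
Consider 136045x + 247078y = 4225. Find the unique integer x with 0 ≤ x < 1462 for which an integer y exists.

109

Euclid: 247078 = 1·136045 + 111033; 136045 = 1·111033 + 25012; 111033 = 4·25012 + 10985; 25012 = 2·10985 + 3042; 10985 = 3·3042 + 1859; 3042 = 1·1859 + 1183; 1859 = 1·1183 + 676; 1183 = 1·676 + 507; 676 = 1·507 + 169; 507 = 3·169 + 0 → gcd = 169; 4225 = 169·25.
Back-substitution yields 136045·(-405) + 247078·(223) = 169, so one solution is x = -405·25 = -10125, y = 223·25 = 5575.
Solutions in x differ by 247078/169 = 1462; the one in [0, 1462) is -10125 mod 1462 = 109.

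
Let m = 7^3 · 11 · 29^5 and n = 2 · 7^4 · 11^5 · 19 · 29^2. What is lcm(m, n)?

301390231413217562

max exponent per prime: 2 · 7^4 · 11^5 · 19 · 29^5 = 301390231413217562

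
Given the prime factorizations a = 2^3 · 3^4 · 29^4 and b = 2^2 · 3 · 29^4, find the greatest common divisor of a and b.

min exponent per shared prime: 2^2 · 3 · 29^4 = 8487372

8487372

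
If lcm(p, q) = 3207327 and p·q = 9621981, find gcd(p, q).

3

From gcd × lcm = pq: gcd = 9621981 / 3207327 = 3.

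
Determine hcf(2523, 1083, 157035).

gcd(2523, 1083): 2523 = 2·1083 + 357; 1083 = 3·357 + 12; 357 = 29·12 + 9; 12 = 1·9 + 3; 9 = 3·3 + 0 → 3
gcd(3, 157035): 157035 = 52345·3 + 0 → 3

3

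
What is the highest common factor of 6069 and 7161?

6069 = 3 · 7 · 17²
7161 = 3 · 7 · 11 · 31
Common: 3 · 7 = 21

21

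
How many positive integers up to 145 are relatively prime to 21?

83

Prime factors of 21: 3, 7. Count integers ≤ 145 divisible by none of them.
By inclusion–exclusion: 145 − ⌊145/3⌋ − ⌊145/7⌋ + ⌊145/21⌋ = 83.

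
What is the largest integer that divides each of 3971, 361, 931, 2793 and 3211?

19

gcd(3971, 361): 3971 = 11·361 + 0 → 361
gcd(361, 931): 931 = 2·361 + 209; 361 = 1·209 + 152; 209 = 1·152 + 57; 152 = 2·57 + 38; 57 = 1·38 + 19; 38 = 2·19 + 0 → 19
gcd(19, 2793): 2793 = 147·19 + 0 → 19
gcd(19, 3211): 3211 = 169·19 + 0 → 19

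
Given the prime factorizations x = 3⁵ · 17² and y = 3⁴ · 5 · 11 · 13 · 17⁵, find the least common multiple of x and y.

246693054465

max exponent per prime: 3⁵ · 5 · 11 · 13 · 17⁵ = 246693054465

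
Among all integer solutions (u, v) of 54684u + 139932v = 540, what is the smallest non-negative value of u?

3626

gcd(54684, 139932) = 36 (Euclid: 139932 = 2·54684 + 30564; 54684 = 1·30564 + 24120; 30564 = 1·24120 + 6444; 24120 = 3·6444 + 4788; 6444 = 1·4788 + 1656; 4788 = 2·1656 + 1476; 1656 = 1·1476 + 180; 1476 = 8·180 + 36; 180 = 5·36 + 0), and 36 | 540.
Extended Euclid: 54684·(760) + 139932·(-297) = 36. Scale by 15: u₀ = 11400.
General solution u = u₀ + 3887t; reducing mod 3887 gives u = 3626 (and v = -1417).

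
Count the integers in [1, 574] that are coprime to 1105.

Prime factors of 1105: 5, 13, 17. Count integers ≤ 574 divisible by none of them.
By inclusion–exclusion: 574 − ⌊574/5⌋ − ⌊574/13⌋ − ⌊574/17⌋ + ⌊574/65⌋ + ⌊574/85⌋ + ⌊574/221⌋ − ⌊574/1105⌋ = 399.

399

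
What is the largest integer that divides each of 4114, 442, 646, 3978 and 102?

34

gcd(4114, 442): 4114 = 9·442 + 136; 442 = 3·136 + 34; 136 = 4·34 + 0 → 34
gcd(34, 646): 646 = 19·34 + 0 → 34
gcd(34, 3978): 3978 = 117·34 + 0 → 34
gcd(34, 102): 102 = 3·34 + 0 → 34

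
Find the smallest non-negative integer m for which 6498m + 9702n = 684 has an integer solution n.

Euclid: 9702 = 1·6498 + 3204; 6498 = 2·3204 + 90; 3204 = 35·90 + 54; 90 = 1·54 + 36; 54 = 1·36 + 18; 36 = 2·18 + 0 → gcd = 18; 684 = 18·38.
Back-substitution yields 6498·(-215) + 9702·(144) = 18, so one solution is m = -215·38 = -8170, n = 144·38 = 5472.
Solutions in m differ by 9702/18 = 539; the one in [0, 539) is -8170 mod 539 = 454.

454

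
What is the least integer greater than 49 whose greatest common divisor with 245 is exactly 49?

98

gcd(x, 245) = 49 forces 49 | x; write x = 49s. Then gcd(49s, 49·5) = 49·gcd(s, 5), so need gcd(s, 5) = 1.
49s > 49 gives s ≥ 2. The least s ≥ 2 coprime to 5 is 2, so x = 49·2 = 98.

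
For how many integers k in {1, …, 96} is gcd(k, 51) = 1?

60

Prime factors of 51: 3, 17. Count integers ≤ 96 divisible by none of them.
By inclusion–exclusion: 96 − ⌊96/3⌋ − ⌊96/17⌋ + ⌊96/51⌋ = 60.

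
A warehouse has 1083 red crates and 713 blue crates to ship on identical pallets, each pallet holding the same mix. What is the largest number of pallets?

Euclid: 1083 = 1·713 + 370; 713 = 1·370 + 343; 370 = 1·343 + 27; 343 = 12·27 + 19; 27 = 1·19 + 8; 19 = 2·8 + 3; 8 = 2·3 + 2; 3 = 1·2 + 1; 2 = 2·1 + 0. Last nonzero remainder: 1.

1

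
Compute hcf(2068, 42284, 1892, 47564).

gcd(2068, 42284): 42284 = 20·2068 + 924; 2068 = 2·924 + 220; 924 = 4·220 + 44; 220 = 5·44 + 0 → 44
gcd(44, 1892): 1892 = 43·44 + 0 → 44
gcd(44, 47564): 47564 = 1081·44 + 0 → 44

44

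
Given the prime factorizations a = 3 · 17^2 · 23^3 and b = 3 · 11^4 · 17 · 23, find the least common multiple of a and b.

154444819749

max exponent per prime: 3 · 11^4 · 17^2 · 23^3 = 154444819749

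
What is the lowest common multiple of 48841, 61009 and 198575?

lcm(48841, 61009) = 48841·61009/gcd = 2979740569/169 = 17631601
lcm(17631601, 198575) = 17631601·198575/gcd = 3501195168575/169 = 20717131175

20717131175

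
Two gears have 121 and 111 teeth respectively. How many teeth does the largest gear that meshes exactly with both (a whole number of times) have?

1

Euclid: 121 = 1·111 + 10; 111 = 11·10 + 1; 10 = 10·1 + 0. Last nonzero remainder: 1.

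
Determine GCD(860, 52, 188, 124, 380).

gcd(860, 52): 860 = 16·52 + 28; 52 = 1·28 + 24; 28 = 1·24 + 4; 24 = 6·4 + 0 → 4
gcd(4, 188): 188 = 47·4 + 0 → 4
gcd(4, 124): 124 = 31·4 + 0 → 4
gcd(4, 380): 380 = 95·4 + 0 → 4

4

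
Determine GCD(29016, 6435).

117

Euclid: 29016 = 4·6435 + 3276; 6435 = 1·3276 + 3159; 3276 = 1·3159 + 117; 3159 = 27·117 + 0. Last nonzero remainder: 117.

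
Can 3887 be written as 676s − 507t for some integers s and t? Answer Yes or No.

Yes

By Bézout, 676s − 507t = 3887 has integer solutions iff gcd(676, 507) | 3887.
Euclid: 676 = 1·507 + 169; 507 = 3·169 + 0. gcd = 169; 3887 mod 169 = 0. Yes.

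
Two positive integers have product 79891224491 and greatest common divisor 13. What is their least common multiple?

6145478807

For any two positive integers, gcd × lcm equals their product. Hence lcm = 79891224491 / 13 = 6145478807.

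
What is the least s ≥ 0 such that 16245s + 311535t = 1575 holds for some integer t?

Reduce mod 311535: 16245s ≡ 1575 (mod 311535). With g = gcd(16245, 311535) = 45 dividing 1575, divide through: 361s ≡ 35 (mod 6923).
Since gcd(361, 6923) = 1, s ≡ 35·(361)⁻¹ ≡ 4641 (mod 6923). Smallest non-negative: 4641.

4641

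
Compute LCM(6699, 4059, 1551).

38726919

6699 = 3 · 7 · 11 · 29; 4059 = 3² · 11 · 41; 1551 = 3 · 11 · 47
lcm takes max exponent of each prime: 3² · 7 · 11 · 29 · 41 · 47 = 38726919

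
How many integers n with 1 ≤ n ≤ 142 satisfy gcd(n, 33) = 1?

87

Prime factors of 33: 3, 11. Count integers ≤ 142 divisible by none of them.
By inclusion–exclusion: 142 − ⌊142/3⌋ − ⌊142/11⌋ + ⌊142/33⌋ = 87.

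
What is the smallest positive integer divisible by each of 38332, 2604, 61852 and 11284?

102372544092

lcm(38332, 2604) = 38332·2604/gcd = 99816528/28 = 3564876
lcm(3564876, 61852) = 3564876·61852/gcd = 220494710352/28 = 7874811084
lcm(7874811084, 11284) = 7874811084·11284/gcd = 88859368271856/868 = 102372544092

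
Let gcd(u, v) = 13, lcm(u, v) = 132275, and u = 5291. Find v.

325

u·v = gcd·lcm = 13·132275 = 1719575, so v = 1719575/5291 = 325.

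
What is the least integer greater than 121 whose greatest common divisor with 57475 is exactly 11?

57475 = 11·5225. Any m with gcd(m, 57475) = 11 is a multiple of 11, say 11s, with s coprime to 5225.
Need s > 121/11, so s ≥ 12. First s ≥ 12 with gcd(s, 5225) = 1 is s = 12. Thus m = 11·12 = 132.

132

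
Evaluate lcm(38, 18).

342

38 = 2 · 19; 18 = 2 · 3²
max exponents: 2 · 3² · 19 = 342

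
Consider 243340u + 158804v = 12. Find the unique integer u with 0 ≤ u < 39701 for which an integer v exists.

31535

Euclid: 243340 = 1·158804 + 84536; 158804 = 1·84536 + 74268; 84536 = 1·74268 + 10268; 74268 = 7·10268 + 2392; 10268 = 4·2392 + 700; 2392 = 3·700 + 292; 700 = 2·292 + 116; 292 = 2·116 + 60; 116 = 1·60 + 56; 60 = 1·56 + 4; 56 = 14·4 + 0 → gcd = 4; 12 = 4·3.
Back-substitution yields 243340·(-2722) + 158804·(4171) = 4, so one solution is u = -2722·3 = -8166, v = 4171·3 = 12513.
Solutions in u differ by 158804/4 = 39701; the one in [0, 39701) is -8166 mod 39701 = 31535.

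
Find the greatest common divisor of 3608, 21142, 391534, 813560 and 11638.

gcd(3608, 21142): 21142 = 5·3608 + 3102; 3608 = 1·3102 + 506; 3102 = 6·506 + 66; 506 = 7·66 + 44; 66 = 1·44 + 22; 44 = 2·22 + 0 → 22
gcd(22, 391534): 391534 = 17797·22 + 0 → 22
gcd(22, 813560): 813560 = 36980·22 + 0 → 22
gcd(22, 11638): 11638 = 529·22 + 0 → 22

22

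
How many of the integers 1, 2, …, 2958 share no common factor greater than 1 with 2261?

2261

2261 = 7·17·19. Inclusion–exclusion on these primes:
2958 − ⌊2958/7⌋ − ⌊2958/17⌋ − ⌊2958/19⌋ + ⌊2958/119⌋ + ⌊2958/133⌋ + ⌊2958/323⌋ − ⌊2958/2261⌋ = 2261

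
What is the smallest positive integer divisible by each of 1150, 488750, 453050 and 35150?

183134136250

1150 = 2 · 5² · 23; 488750 = 2 · 5⁴ · 17 · 23; 453050 = 2 · 5² · 13 · 17 · 41; 35150 = 2 · 5² · 19 · 37
lcm takes max exponent of each prime: 2 · 5⁴ · 13 · 17 · 19 · 23 · 37 · 41 = 183134136250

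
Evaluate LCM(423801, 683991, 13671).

657315351

lcm(423801, 683991) = 423801·683991/gcd = 289876069791/441 = 657315351
lcm(657315351, 13671) = 657315351·13671/gcd = 8986158163521/13671 = 657315351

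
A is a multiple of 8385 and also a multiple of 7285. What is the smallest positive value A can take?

gcd first: 8385 = 1·7285 + 1100; 7285 = 6·1100 + 685; 1100 = 1·685 + 415; 685 = 1·415 + 270; 415 = 1·270 + 145; 270 = 1·145 + 125; 145 = 1·125 + 20; 125 = 6·20 + 5; 20 = 4·5 + 0 → gcd = 5
lcm = 8385·7285/gcd = 61084725/5 = 12216945

12216945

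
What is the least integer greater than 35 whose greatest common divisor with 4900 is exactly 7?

63

4900 = 7·700. Any k with gcd(k, 4900) = 7 is a multiple of 7, say 7s, with s coprime to 700.
Need s > 35/7, so s ≥ 6. First s ≥ 6 with gcd(s, 700) = 1 is s = 9. Thus k = 7·9 = 63.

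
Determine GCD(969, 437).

Euclid: 969 = 2·437 + 95; 437 = 4·95 + 57; 95 = 1·57 + 38; 57 = 1·38 + 19; 38 = 2·19 + 0. Last nonzero remainder: 19.

19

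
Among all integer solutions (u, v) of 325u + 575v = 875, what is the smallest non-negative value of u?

Euclid: 575 = 1·325 + 250; 325 = 1·250 + 75; 250 = 3·75 + 25; 75 = 3·25 + 0 → gcd = 25; 875 = 25·35.
Back-substitution yields 325·(-7) + 575·(4) = 25, so one solution is u = -7·35 = -245, v = 4·35 = 140.
Solutions in u differ by 575/25 = 23; the one in [0, 23) is -245 mod 23 = 8.

8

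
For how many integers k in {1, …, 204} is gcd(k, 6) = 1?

6 = 2·3. Inclusion–exclusion on these primes:
204 − ⌊204/2⌋ − ⌊204/3⌋ + ⌊204/6⌋ = 68

68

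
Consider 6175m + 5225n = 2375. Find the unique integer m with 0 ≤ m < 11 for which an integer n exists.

Reduce mod 5225: 6175m ≡ 2375 (mod 5225). With g = gcd(6175, 5225) = 475 dividing 2375, divide through: 13m ≡ 5 (mod 11).
Since gcd(13, 11) = 1, m ≡ 5·(13)⁻¹ ≡ 8 (mod 11). Smallest non-negative: 8.

8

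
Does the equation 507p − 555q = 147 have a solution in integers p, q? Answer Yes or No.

Yes

gcd(507, 555): 555 = 1·507 + 48; 507 = 10·48 + 27; 48 = 1·27 + 21; 27 = 1·21 + 6; 21 = 3·6 + 3; 6 = 2·3 + 0 → 3
3 divides 147, so a solution exists.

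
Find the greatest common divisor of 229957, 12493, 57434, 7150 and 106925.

13

gcd(229957, 12493): 229957 = 18·12493 + 5083; 12493 = 2·5083 + 2327; 5083 = 2·2327 + 429; 2327 = 5·429 + 182; 429 = 2·182 + 65; 182 = 2·65 + 52; 65 = 1·52 + 13; 52 = 4·13 + 0 → 13
gcd(13, 57434): 57434 = 4418·13 + 0 → 13
gcd(13, 7150): 7150 = 550·13 + 0 → 13
gcd(13, 106925): 106925 = 8225·13 + 0 → 13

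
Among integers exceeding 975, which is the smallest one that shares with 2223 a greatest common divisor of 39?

1014

2223 = 39·57. Any t with gcd(t, 2223) = 39 is a multiple of 39, say 39s, with s coprime to 57.
Need s > 975/39, so s ≥ 26. First s ≥ 26 with gcd(s, 57) = 1 is s = 26. Thus t = 39·26 = 1014.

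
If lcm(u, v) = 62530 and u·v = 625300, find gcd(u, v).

gcd·lcm = product, so gcd = 625300/62530 = 10.

10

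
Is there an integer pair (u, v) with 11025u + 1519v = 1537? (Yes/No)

gcd(11025, 1519): 11025 = 7·1519 + 392; 1519 = 3·392 + 343; 392 = 1·343 + 49; 343 = 7·49 + 0 → 49
49 does not divide 1537, so a solution does not exist.

No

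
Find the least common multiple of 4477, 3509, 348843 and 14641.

45291333219

4477 = 11² · 37; 3509 = 11² · 29; 348843 = 3 · 11² · 31²; 14641 = 11⁴
lcm takes max exponent of each prime: 3 · 11⁴ · 29 · 31² · 37 = 45291333219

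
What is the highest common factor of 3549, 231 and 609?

3549 = 3 · 7 · 13²; 231 = 3 · 7 · 11; 609 = 3 · 7 · 29
gcd takes min exponent of each prime: 3 · 7 = 21

21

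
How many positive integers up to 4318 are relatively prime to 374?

Prime factors of 374: 2, 11, 17. Count integers ≤ 4318 divisible by none of them.
By inclusion–exclusion: 4318 − ⌊4318/2⌋ − ⌊4318/11⌋ − ⌊4318/17⌋ + ⌊4318/22⌋ + ⌊4318/34⌋ + ⌊4318/187⌋ − ⌊4318/374⌋ = 1848.

1848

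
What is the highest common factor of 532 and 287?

7

532 = 2² · 7 · 19
287 = 7 · 41
Common: 7 = 7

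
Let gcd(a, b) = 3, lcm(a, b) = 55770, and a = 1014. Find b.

Using ab = gcd(a,b)·lcm(a,b) = 3·55770 = 167310, we get b = 167310/1014 = 165.

165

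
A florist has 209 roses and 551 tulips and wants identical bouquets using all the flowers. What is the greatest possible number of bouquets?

209 = 11 · 19
551 = 19 · 29
Common: 19 = 19

19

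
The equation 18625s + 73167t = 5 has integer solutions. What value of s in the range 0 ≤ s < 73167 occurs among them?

63287

Euclid: 73167 = 3·18625 + 17292; 18625 = 1·17292 + 1333; 17292 = 12·1333 + 1296; 1333 = 1·1296 + 37; 1296 = 35·37 + 1; 37 = 37·1 + 0 → gcd = 1; 5 = 1·5.
Back-substitution yields 18625·(-1976) + 73167·(503) = 1, so one solution is s = -1976·5 = -9880, t = 503·5 = 2515.
Solutions in s differ by 73167/1 = 73167; the one in [0, 73167) is -9880 mod 73167 = 63287.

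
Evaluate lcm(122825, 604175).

122825 = 5² · 17³; 604175 = 5² · 11 · 13³
max exponents: 5² · 11 · 13³ · 17³ = 2968311775

2968311775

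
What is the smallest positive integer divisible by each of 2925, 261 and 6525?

lcm(2925, 261) = 2925·261/gcd = 763425/9 = 84825
lcm(84825, 6525) = 84825·6525/gcd = 553483125/6525 = 84825

84825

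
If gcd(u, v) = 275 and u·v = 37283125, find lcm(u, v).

For any two positive integers, gcd × lcm equals their product. Hence lcm = 37283125 / 275 = 135575.

135575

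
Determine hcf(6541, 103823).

1

Euclid: 103823 = 15·6541 + 5708; 6541 = 1·5708 + 833; 5708 = 6·833 + 710; 833 = 1·710 + 123; 710 = 5·123 + 95; 123 = 1·95 + 28; 95 = 3·28 + 11; 28 = 2·11 + 6; 11 = 1·6 + 5; 6 = 1·5 + 1; 5 = 5·1 + 0. Last nonzero remainder: 1.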